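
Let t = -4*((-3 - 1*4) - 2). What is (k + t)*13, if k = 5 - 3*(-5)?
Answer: 728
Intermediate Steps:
k = 20 (k = 5 + 15 = 20)
t = 36 (t = -4*((-3 - 4) - 2) = -4*(-7 - 2) = -4*(-9) = 36)
(k + t)*13 = (20 + 36)*13 = 56*13 = 728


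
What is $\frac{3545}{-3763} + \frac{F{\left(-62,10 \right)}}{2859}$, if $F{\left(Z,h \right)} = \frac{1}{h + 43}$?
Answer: $- \frac{191228}{202989} \approx -0.94206$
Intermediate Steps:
$F{\left(Z,h \right)} = \frac{1}{43 + h}$
$\frac{3545}{-3763} + \frac{F{\left(-62,10 \right)}}{2859} = \frac{3545}{-3763} + \frac{1}{\left(43 + 10\right) 2859} = 3545 \left(- \frac{1}{3763}\right) + \frac{1}{53} \cdot \frac{1}{2859} = - \frac{3545}{3763} + \frac{1}{53} \cdot \frac{1}{2859} = - \frac{3545}{3763} + \frac{1}{151527} = - \frac{191228}{202989}$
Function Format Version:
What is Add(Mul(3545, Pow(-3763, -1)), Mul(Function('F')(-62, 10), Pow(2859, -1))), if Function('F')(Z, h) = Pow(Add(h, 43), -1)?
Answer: Rational(-191228, 202989) ≈ -0.94206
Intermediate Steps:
Function('F')(Z, h) = Pow(Add(43, h), -1)
Add(Mul(3545, Pow(-3763, -1)), Mul(Function('F')(-62, 10), Pow(2859, -1))) = Add(Mul(3545, Pow(-3763, -1)), Mul(Pow(Add(43, 10), -1), Pow(2859, -1))) = Add(Mul(3545, Rational(-1, 3763)), Mul(Pow(53, -1), Rational(1, 2859))) = Add(Rational(-3545, 3763), Mul(Rational(1, 53), Rational(1, 2859))) = Add(Rational(-3545, 3763), Rational(1, 151527)) = Rational(-191228, 202989)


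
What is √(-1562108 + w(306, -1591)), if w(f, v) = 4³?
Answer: 2*I*√390511 ≈ 1249.8*I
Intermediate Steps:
w(f, v) = 64
√(-1562108 + w(306, -1591)) = √(-1562108 + 64) = √(-1562044) = 2*I*√390511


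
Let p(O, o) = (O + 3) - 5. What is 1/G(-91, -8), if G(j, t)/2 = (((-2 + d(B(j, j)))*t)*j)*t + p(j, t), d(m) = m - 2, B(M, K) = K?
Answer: 1/1106374 ≈ 9.0385e-7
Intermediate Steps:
d(m) = -2 + m
p(O, o) = -2 + O (p(O, o) = (3 + O) - 5 = -2 + O)
G(j, t) = -4 + 2*j + 2*j*t²*(-4 + j) (G(j, t) = 2*((((-2 + (-2 + j))*t)*j)*t + (-2 + j)) = 2*((((-4 + j)*t)*j)*t + (-2 + j)) = 2*(((t*(-4 + j))*j)*t + (-2 + j)) = 2*((j*t*(-4 + j))*t + (-2 + j)) = 2*(j*t²*(-4 + j) + (-2 + j)) = 2*(-2 + j + j*t²*(-4 + j)) = -4 + 2*j + 2*j*t²*(-4 + j))
1/G(-91, -8) = 1/(-4 + 2*(-91) - 8*(-91)*(-8)² + 2*(-91)²*(-8)²) = 1/(-4 - 182 - 8*(-91)*64 + 2*8281*64) = 1/(-4 - 182 + 46592 + 1059968) = 1/1106374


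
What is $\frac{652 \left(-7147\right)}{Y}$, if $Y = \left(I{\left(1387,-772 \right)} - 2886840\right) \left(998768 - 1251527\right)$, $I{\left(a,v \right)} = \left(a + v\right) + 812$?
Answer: $- \frac{4659844}{729314104467} \approx -6.3894 \cdot 10^{-6}$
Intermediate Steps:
$I{\left(a,v \right)} = 812 + a + v$
$Y = 729314104467$ ($Y = \left(\left(812 + 1387 - 772\right) - 2886840\right) \left(998768 - 1251527\right) = \left(1427 - 2886840\right) \left(-252759\right) = \left(-2885413\right) \left(-252759\right) = 729314104467$)
$\frac{652 \left(-7147\right)}{Y} = \frac{652 \left(-7147\right)}{729314104467} = \left(-4659844\right) \frac{1}{729314104467} = - \frac{4659844}{729314104467}$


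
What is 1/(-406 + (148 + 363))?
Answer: 1/105 ≈ 0.0095238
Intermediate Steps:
1/(-406 + (148 + 363)) = 1/(-406 + 511) = 1/105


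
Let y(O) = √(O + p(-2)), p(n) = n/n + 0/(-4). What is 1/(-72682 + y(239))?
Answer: -36341/2641336442 - √15/1320668221 ≈ -1.3761e-5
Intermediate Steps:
p(n) = 1 (p(n) = 1 + 0*(-¼) = 1 + 0 = 1)
y(O) = √(1 + O) (y(O) = √(O + 1) = √(1 + O))
1/(-72682 + y(239)) = 1/(-72682 + √(1 + 239)) = 1/(-72682 + √240) = 1/(-72682 + 4*√15)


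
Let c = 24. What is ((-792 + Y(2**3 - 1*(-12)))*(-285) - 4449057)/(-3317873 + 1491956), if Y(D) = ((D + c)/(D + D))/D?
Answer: 56311369/24345560 ≈ 2.3130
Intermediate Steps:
Y(D) = (24 + D)/(2*D**2) (Y(D) = ((D + 24)/(D + D))/D = ((24 + D)/((2*D)))/D = ((24 + D)*(1/(2*D)))/D = ((24 + D)/(2*D))/D = (24 + D)/(2*D**2))
((-792 + Y(2**3 - 1*(-12)))*(-285) - 4449057)/(-3317873 + 1491956) = ((-792 + (24 + (2**3 - 1*(-12)))/(2*(2**3 - 1*(-12))**2))*(-285) - 4449057)/(-3317873 + 1491956) = ((-792 + (24 + (8 + 12))/(2*(8 + 12)**2))*(-285) - 4449057)/(-1825917) = ((-792 + (1/2)*(24 + 20)/20**2)*(-285) - 4449057)*(-1/1825917) = ((-792 + (1/2)*(1/400)*44)*(-285) - 4449057)*(-1/1825917) = ((-792 + 11/200)*(-285) - 4449057)*(-1/1825917) = (-158389/200*(-285) - 4449057)*(-1/1825917) = (9028173/40 - 4449057)*(-1/1825917) = -168934107/40*(-1/1825917) = 56311369/24345560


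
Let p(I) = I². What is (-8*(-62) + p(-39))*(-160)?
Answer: -322720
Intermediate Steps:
(-8*(-62) + p(-39))*(-160) = (-8*(-62) + (-39)²)*(-160) = (496 + 1521)*(-160) = 2017*(-160) = -322720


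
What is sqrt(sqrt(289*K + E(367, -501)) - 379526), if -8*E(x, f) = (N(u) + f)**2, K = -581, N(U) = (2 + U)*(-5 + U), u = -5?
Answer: sqrt(-1518104 + I*sqrt(3130226))/2 ≈ 0.35899 + 616.06*I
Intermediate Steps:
N(U) = (-5 + U)*(2 + U)
E(x, f) = -(30 + f)**2/8 (E(x, f) = -((-10 + (-5)**2 - 3*(-5)) + f)**2/8 = -((-10 + 25 + 15) + f)**2/8 = -(30 + f)**2/8)
sqrt(sqrt(289*K + E(367, -501)) - 379526) = sqrt(sqrt(289*(-581) - (30 - 501)**2/8) - 379526) = sqrt(sqrt(-167909 - 1/8*(-471)**2) - 379526) = sqrt(sqrt(-167909 - 1/8*221841) - 379526) = sqrt(sqrt(-167909 - 221841/8) - 379526) = sqrt(sqrt(-1565113/8) - 379526) = sqrt(I*sqrt(3130226)/4 - 379526) = sqrt(-379526 + I*sqrt(3130226)/4)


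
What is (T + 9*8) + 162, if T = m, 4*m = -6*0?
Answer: 234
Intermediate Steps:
m = 0 (m = (-6*0)/4 = (¼)*0 = 0)
T = 0
(T + 9*8) + 162 = (0 + 9*8) + 162 = (0 + 72) + 162 = 72 + 162 = 234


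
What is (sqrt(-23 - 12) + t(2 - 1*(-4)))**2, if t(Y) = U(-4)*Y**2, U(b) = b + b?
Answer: (288 - I*sqrt(35))**2 ≈ 82909.0 - 3407.7*I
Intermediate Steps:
U(b) = 2*b
t(Y) = -8*Y**2 (t(Y) = (2*(-4))*Y**2 = -8*Y**2)
(sqrt(-23 - 12) + t(2 - 1*(-4)))**2 = (sqrt(-23 - 12) - 8*(2 - 1*(-4))**2)**2 = (sqrt(-35) - 8*(2 + 4)**2)**2 = (I*sqrt(35) - 8*6**2)**2 = (I*sqrt(35) - 8*36)**2 = (I*sqrt(35) - 288)**2 = (-288 + I*sqrt(35))**2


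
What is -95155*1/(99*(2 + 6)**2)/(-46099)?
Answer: 95155/292083264 ≈ 0.00032578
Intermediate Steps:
-95155*1/(99*(2 + 6)**2)/(-46099) = -95155/(99*8**2)*(-1/46099) = -95155/(99*64)*(-1/46099) = -95155/6336*(-1/46099) = 95155/292083264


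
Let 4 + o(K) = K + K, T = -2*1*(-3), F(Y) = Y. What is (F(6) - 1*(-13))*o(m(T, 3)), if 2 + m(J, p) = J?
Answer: 76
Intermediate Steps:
T = 6 (T = -2*(-3) = 6)
m(J, p) = -2 + J
o(K) = -4 + 2*K (o(K) = -4 + (K + K) = -4 + 2*K)
(F(6) - 1*(-13))*o(m(T, 3)) = (6 - 1*(-13))*(-4 + 2*(-2 + 6)) = (6 + 13)*(-4 + 2*4) = 19*(-4 + 8) = 19*4 = 76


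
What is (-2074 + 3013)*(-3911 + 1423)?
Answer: -2336232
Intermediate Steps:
(-2074 + 3013)*(-3911 + 1423) = 939*(-2488) = -2336232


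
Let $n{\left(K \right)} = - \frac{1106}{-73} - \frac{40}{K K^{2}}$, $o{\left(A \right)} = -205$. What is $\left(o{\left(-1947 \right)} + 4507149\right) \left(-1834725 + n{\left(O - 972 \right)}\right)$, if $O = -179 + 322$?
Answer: $- \frac{343903033013418389893824}{41589763597} \approx -8.2689 \cdot 10^{12}$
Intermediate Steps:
$O = 143$
$n{\left(K \right)} = \frac{1106}{73} - \frac{40}{K^{3}}$ ($n{\left(K \right)} = \left(-1106\right) \left(- \frac{1}{73}\right) - \frac{40}{K^{3}} = \frac{1106}{73} - \frac{40}{K^{3}}$)
$\left(o{\left(-1947 \right)} + 4507149\right) \left(-1834725 + n{\left(O - 972 \right)}\right) = \left(-205 + 4507149\right) \left(-1834725 + \left(\frac{1106}{73} - \frac{40}{\left(143 - 972\right)^{3}}\right)\right) = 4506944 \left(-1834725 + \left(\frac{1106}{73} - \frac{40}{\left(143 - 972\right)^{3}}\right)\right) = 4506944 \left(-1834725 + \left(\frac{1106}{73} - \frac{40}{-569722789}\right)\right) = 4506944 \left(-1834725 + \left(\frac{1106}{73} - - \frac{40}{569722789}\right)\right) = 4506944 \left(-1834725 + \left(\frac{1106}{73} + \frac{40}{569722789}\right)\right) = 4506944 \left(-1834725 + \frac{630113407554}{41589763597}\right) = 4506944 \left(- \frac{76305148902098271}{41589763597}\right) = - \frac{343903033013418389893824}{41589763597}$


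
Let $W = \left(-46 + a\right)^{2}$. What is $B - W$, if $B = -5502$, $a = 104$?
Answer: $-8866$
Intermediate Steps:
$W = 3364$ ($W = \left(-46 + 104\right)^{2} = 58^{2} = 3364$)
$B - W = -5502 - 3364 = -8866$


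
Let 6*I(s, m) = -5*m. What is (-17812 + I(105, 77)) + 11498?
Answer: -38269/6 ≈ -6378.2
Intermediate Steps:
I(s, m) = -5*m/6 (I(s, m) = (-5*m)/6 = -5*m/6)
(-17812 + I(105, 77)) + 11498 = (-17812 - ⅚*77) + 11498 = (-17812 - 385/6) + 11498 = -107257/6 + 11498 = -38269/6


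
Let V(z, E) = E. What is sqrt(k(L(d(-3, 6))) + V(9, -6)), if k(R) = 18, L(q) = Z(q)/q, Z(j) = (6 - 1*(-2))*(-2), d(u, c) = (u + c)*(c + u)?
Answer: 2*sqrt(3) ≈ 3.4641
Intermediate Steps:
d(u, c) = (c + u)**2 (d(u, c) = (c + u)*(c + u) = (c + u)**2)
Z(j) = -16 (Z(j) = (6 + 2)*(-2) = 8*(-2) = -16)
L(q) = -16/q
sqrt(k(L(d(-3, 6))) + V(9, -6)) = sqrt(18 - 6) = sqrt(12) = 2*sqrt(3)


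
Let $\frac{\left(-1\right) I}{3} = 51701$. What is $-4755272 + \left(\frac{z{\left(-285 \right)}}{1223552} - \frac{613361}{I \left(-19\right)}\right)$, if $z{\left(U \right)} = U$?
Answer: $- \frac{17146347165874984825}{3605755131264} \approx -4.7553 \cdot 10^{6}$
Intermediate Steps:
$I = -155103$ ($I = \left(-3\right) 51701 = -155103$)
$-4755272 + \left(\frac{z{\left(-285 \right)}}{1223552} - \frac{613361}{I \left(-19\right)}\right) = -4755272 - \left(\frac{285}{1223552} + \frac{613361}{2946957}\right) = -4755272 - \frac{751318961017}{3605755131264} = - \frac{17146347165874984825}{3605755131264}$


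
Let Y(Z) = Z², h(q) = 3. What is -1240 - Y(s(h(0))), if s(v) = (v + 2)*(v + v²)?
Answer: -4840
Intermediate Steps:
s(v) = (2 + v)*(v + v²)
-1240 - Y(s(h(0))) = -1240 - (3*(2 + 3² + 3*3))² = -1240 - (3*(2 + 9 + 9))² = -1240 - (3*20)² = -1240 - 1*60² = -1240 - 1*3600 = -1240 - 3600 = -4840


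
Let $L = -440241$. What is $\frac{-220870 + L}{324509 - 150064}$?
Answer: $- \frac{661111}{174445} \approx -3.7898$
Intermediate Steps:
$\frac{-220870 + L}{324509 - 150064} = \frac{-220870 - 440241}{324509 - 150064} = - \frac{661111}{174445}$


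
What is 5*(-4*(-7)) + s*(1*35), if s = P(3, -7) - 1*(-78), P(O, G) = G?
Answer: 2625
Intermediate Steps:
s = 71 (s = -7 - 1*(-78) = -7 + 78 = 71)
5*(-4*(-7)) + s*(1*35) = 5*(-4*(-7)) + 71*(1*35) = 5*28 + 71*35 = 140 + 2485 = 2625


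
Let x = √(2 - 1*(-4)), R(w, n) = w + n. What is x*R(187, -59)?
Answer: 128*√6 ≈ 313.53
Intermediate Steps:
R(w, n) = n + w
x = √6 (x = √(2 + 4) = √6 ≈ 2.4495)
x*R(187, -59) = √6*(-59 + 187) = √6*128 = 128*√6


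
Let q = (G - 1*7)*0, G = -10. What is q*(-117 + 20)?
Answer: 0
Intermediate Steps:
q = 0 (q = (-10 - 1*7)*0 = (-10 - 7)*0 = -17*0 = 0)
q*(-117 + 20) = 0*(-117 + 20) = 0*(-97) = 0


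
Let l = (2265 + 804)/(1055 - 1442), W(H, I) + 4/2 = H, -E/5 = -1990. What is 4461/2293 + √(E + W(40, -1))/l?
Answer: 4461/2293 - 86*√2497/341 ≈ -10.657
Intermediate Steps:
E = 9950 (E = -5*(-1990) = 9950)
W(H, I) = -2 + H
l = -341/43 (l = 3069/(-387) = 3069*(-1/387) = -341/43 ≈ -7.9302)
4461/2293 + √(E + W(40, -1))/l = 4461/2293 + √(9950 + (-2 + 40))/(-341/43) = 4461*(1/2293) + √(9950 + 38)*(-43/341) = 4461/2293 + √9988*(-43/341) = 4461/2293 + (2*√2497)*(-43/341) = 4461/2293 - 86*√2497/341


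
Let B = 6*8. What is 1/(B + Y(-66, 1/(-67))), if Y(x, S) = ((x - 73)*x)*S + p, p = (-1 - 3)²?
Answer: -67/4886 ≈ -0.013713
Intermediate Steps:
p = 16 (p = (-4)² = 16)
Y(x, S) = 16 + S*x*(-73 + x) (Y(x, S) = ((x - 73)*x)*S + 16 = ((-73 + x)*x)*S + 16 = (x*(-73 + x))*S + 16 = S*x*(-73 + x) + 16 = 16 + S*x*(-73 + x))
B = 48
1/(B + Y(-66, 1/(-67))) = 1/(48 + (16 + (-66)²/(-67) - 73*(-66)/(-67))) = 1/(48 + (16 - 1/67*4356 - 73*(-1/67)*(-66))) = 1/(48 + (16 - 4356/67 - 4818/67)) = 1/(48 - 8102/67) = 1/(-4886/67) = -67/4886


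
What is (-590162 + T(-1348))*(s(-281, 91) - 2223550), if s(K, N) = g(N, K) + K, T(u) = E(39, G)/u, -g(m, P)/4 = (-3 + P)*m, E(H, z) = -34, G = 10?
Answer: 843451627492805/674 ≈ 1.2514e+12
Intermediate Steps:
g(m, P) = -4*m*(-3 + P) (g(m, P) = -4*(-3 + P)*m = -4*m*(-3 + P))
T(u) = -34/u
s(K, N) = K + 4*N*(3 - K) (s(K, N) = 4*N*(3 - K) + K = K + 4*N*(3 - K))
(-590162 + T(-1348))*(s(-281, 91) - 2223550) = (-590162 - 34/(-1348))*((-281 - 4*91*(-3 - 281)) - 2223550) = (-590162 - 34*(-1/1348))*((-281 - 4*91*(-284)) - 2223550) = (-590162 + 17/674)*((-281 + 103376) - 2223550) = -397769171*(103095 - 2223550)/674 = -397769171/674*(-2120455) = 843451627492805/674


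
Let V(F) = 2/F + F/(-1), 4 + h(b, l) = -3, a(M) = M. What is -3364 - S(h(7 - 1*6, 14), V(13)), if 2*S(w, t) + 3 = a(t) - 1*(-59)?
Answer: -88025/26 ≈ -3385.6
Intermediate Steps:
h(b, l) = -7 (h(b, l) = -4 - 3 = -7)
V(F) = -F + 2/F (V(F) = 2/F + F*(-1) = 2/F - F = -F + 2/F)
S(w, t) = 28 + t/2 (S(w, t) = -3/2 + (t - 1*(-59))/2 = -3/2 + (t + 59)/2 = -3/2 + (59 + t)/2 = -3/2 + (59/2 + t/2) = 28 + t/2)
-3364 - S(h(7 - 1*6, 14), V(13)) = -3364 - (28 + (-1*13 + 2/13)/2) = -3364 - (28 + (-13 + 2*(1/13))/2) = -3364 - (28 + (-13 + 2/13)/2) = -3364 - (28 + (½)*(-167/13)) = -3364 - (28 - 167/26) = -3364 - 1*561/26 = -3364 - 561/26 = -88025/26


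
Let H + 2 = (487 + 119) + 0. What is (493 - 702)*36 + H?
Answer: -6920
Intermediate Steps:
H = 604 (H = -2 + ((487 + 119) + 0) = -2 + (606 + 0) = -2 + 606 = 604)
(493 - 702)*36 + H = (493 - 702)*36 + 604 = -209*36 + 604 = -7524 + 604 = -6920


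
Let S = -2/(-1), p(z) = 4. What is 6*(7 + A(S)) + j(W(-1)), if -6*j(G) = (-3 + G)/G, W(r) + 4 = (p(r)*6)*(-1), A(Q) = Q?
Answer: 9041/168 ≈ 53.815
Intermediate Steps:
S = 2 (S = -2*(-1) = 2)
W(r) = -28 (W(r) = -4 + (4*6)*(-1) = -4 + 24*(-1) = -4 - 24 = -28)
j(G) = -(-3 + G)/(6*G)
6*(7 + A(S)) + j(W(-1)) = 6*(7 + 2) + (⅙)*(3 - 1*(-28))/(-28) = 6*9 + (⅙)*(-1/28)*(3 + 28) = 54 + (⅙)*(-1/28)*31 = 54 - 31/168 = 9041/168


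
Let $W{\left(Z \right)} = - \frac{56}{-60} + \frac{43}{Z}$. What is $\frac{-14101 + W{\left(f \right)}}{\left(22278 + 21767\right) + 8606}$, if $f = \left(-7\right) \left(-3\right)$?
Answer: $- \frac{1480292}{5528355} \approx -0.26776$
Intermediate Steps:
$f = 21$
$W{\left(Z \right)} = \frac{14}{15} + \frac{43}{Z}$ ($W{\left(Z \right)} = \left(-56\right) \left(- \frac{1}{60}\right) + \frac{43}{Z} = \frac{14}{15} + \frac{43}{Z}$)
$\frac{-14101 + W{\left(f \right)}}{\left(22278 + 21767\right) + 8606} = \frac{-14101 + \left(\frac{14}{15} + \frac{43}{21}\right)}{\left(22278 + 21767\right) + 8606} = \frac{-14101 + \left(\frac{14}{15} + 43 \cdot \frac{1}{21}\right)}{44045 + 8606} = \frac{-14101 + \left(\frac{14}{15} + \frac{43}{21}\right)}{52651} = \left(-14101 + \frac{313}{105}\right) \frac{1}{52651} = \left(- \frac{1480292}{105}\right) \frac{1}{52651} = - \frac{1480292}{5528355}$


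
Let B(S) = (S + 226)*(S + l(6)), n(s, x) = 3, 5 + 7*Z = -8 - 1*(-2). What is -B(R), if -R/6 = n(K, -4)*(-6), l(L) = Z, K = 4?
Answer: -248830/7 ≈ -35547.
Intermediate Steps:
Z = -11/7 (Z = -5/7 + (-8 - 1*(-2))/7 = -5/7 + (-8 + 2)/7 = -5/7 + (1/7)*(-6) = -5/7 - 6/7 = -11/7 ≈ -1.5714)
l(L) = -11/7
R = 108 (R = -18*(-6) = -6*(-18) = 108)
B(S) = (226 + S)*(-11/7 + S) (B(S) = (S + 226)*(S - 11/7) = (226 + S)*(-11/7 + S))
-B(R) = -(-2486/7 + 108**2 + (1571/7)*108) = -(-2486/7 + 11664 + 169668/7) = -1*248830/7 = -248830/7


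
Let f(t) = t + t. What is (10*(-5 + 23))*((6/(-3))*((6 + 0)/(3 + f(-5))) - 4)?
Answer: -2880/7 ≈ -411.43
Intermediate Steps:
f(t) = 2*t
(10*(-5 + 23))*((6/(-3))*((6 + 0)/(3 + f(-5))) - 4) = (10*(-5 + 23))*((6/(-3))*((6 + 0)/(3 + 2*(-5))) - 4) = (10*18)*((6*(-⅓))*(6/(3 - 10)) - 4) = 180*(-12/(-7) - 4) = 180*(-12*(-1)/7 - 4) = 180*(-2*(-6/7) - 4) = 180*(12/7 - 4) = 180*(-16/7) = -2880/7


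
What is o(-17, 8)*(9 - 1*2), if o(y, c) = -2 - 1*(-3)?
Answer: 7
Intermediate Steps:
o(y, c) = 1 (o(y, c) = -2 + 3 = 1)
o(-17, 8)*(9 - 1*2) = 1*(9 - 1*2) = 1*(9 - 2) = 1*7 = 7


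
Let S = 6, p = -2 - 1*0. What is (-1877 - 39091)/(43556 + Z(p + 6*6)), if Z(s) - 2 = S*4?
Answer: -20484/21791 ≈ -0.94002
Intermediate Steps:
p = -2 (p = -2 + 0 = -2)
Z(s) = 26 (Z(s) = 2 + 6*4 = 2 + 24 = 26)
(-1877 - 39091)/(43556 + Z(p + 6*6)) = (-1877 - 39091)/(43556 + 26) = -40968/43582 = -40968*1/43582 = -20484/21791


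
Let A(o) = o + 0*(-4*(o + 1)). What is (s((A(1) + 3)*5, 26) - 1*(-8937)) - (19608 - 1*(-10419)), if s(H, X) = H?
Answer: -21070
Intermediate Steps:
A(o) = o (A(o) = o + 0*(-4*(1 + o)) = o + 0*(-4 - 4*o) = o + 0 = o)
(s((A(1) + 3)*5, 26) - 1*(-8937)) - (19608 - 1*(-10419)) = ((1 + 3)*5 - 1*(-8937)) - (19608 - 1*(-10419)) = (4*5 + 8937) - (19608 + 10419) = (20 + 8937) - 1*30027 = 8957 - 30027 = -21070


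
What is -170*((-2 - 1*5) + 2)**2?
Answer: -4250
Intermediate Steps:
-170*((-2 - 1*5) + 2)**2 = -170*((-2 - 5) + 2)**2 = -170*(-7 + 2)**2 = -170*(-5)**2 = -170*25 = -4250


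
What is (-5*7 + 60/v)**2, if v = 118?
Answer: 4141225/3481 ≈ 1189.7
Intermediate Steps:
(-5*7 + 60/v)**2 = (-5*7 + 60/118)**2 = (-35 + 60*(1/118))**2 = (-35 + 30/59)**2 = (-2035/59)**2 = 4141225/3481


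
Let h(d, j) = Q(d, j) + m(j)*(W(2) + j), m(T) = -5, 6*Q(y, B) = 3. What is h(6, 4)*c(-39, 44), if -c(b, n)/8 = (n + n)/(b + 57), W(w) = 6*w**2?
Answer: 5456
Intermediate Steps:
Q(y, B) = 1/2 (Q(y, B) = (1/6)*3 = 1/2)
h(d, j) = -239/2 - 5*j (h(d, j) = 1/2 - 5*(6*2**2 + j) = 1/2 - 5*(6*4 + j) = 1/2 - 5*(24 + j) = 1/2 + (-120 - 5*j) = -239/2 - 5*j)
c(b, n) = -16*n/(57 + b) (c(b, n) = -8*(n + n)/(b + 57) = -8*2*n/(57 + b) = -16*n/(57 + b))
h(6, 4)*c(-39, 44) = (-239/2 - 5*4)*(-16*44/(57 - 39)) = (-239/2 - 20)*(-16*44/18) = -(-2232)*44/18 = -279/2*(-352/9) = 5456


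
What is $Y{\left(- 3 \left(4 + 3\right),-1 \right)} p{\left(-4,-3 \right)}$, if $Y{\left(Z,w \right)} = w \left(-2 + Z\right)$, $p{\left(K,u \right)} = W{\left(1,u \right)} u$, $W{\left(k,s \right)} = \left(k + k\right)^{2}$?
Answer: $-276$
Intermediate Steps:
$W{\left(k,s \right)} = 4 k^{2}$ ($W{\left(k,s \right)} = \left(2 k\right)^{2} = 4 k^{2}$)
$p{\left(K,u \right)} = 4 u$ ($p{\left(K,u \right)} = 4 \cdot 1^{2} u = 4 \cdot 1 u = 4 u$)
$Y{\left(- 3 \left(4 + 3\right),-1 \right)} p{\left(-4,-3 \right)} = - (-2 - 3 \left(4 + 3\right)) 4 \left(-3\right) = - (-2 - 21) \left(-12\right) = \left(-1\right) \left(-23\right) \left(-12\right) = 23 \left(-12\right) = -276$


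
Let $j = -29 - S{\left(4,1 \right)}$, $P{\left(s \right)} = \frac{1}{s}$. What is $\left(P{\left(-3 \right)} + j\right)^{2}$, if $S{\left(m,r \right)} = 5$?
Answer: $\frac{10609}{9} \approx 1178.8$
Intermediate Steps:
$j = -34$ ($j = -29 - 5 = -34$)
$\left(P{\left(-3 \right)} + j\right)^{2} = \left(\frac{1}{-3} - 34\right)^{2} = \left(- \frac{1}{3} - 34\right)^{2} = \left(- \frac{103}{3}\right)^{2} = \frac{10609}{9}$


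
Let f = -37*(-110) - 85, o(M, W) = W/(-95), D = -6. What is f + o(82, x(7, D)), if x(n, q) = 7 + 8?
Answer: 75712/19 ≈ 3984.8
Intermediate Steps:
x(n, q) = 15
o(M, W) = -W/95 (o(M, W) = W*(-1/95) = -W/95)
f = 3985 (f = 4070 - 85 = 3985)
f + o(82, x(7, D)) = 3985 - 1/95*15 = 3985 - 3/19 = 75712/19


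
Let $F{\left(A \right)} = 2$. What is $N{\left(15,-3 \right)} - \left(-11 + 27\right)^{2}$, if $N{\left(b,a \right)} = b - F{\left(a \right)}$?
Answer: $-243$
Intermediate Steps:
$N{\left(b,a \right)} = -2 + b$ ($N{\left(b,a \right)} = b - 2 = -2 + b$)
$N{\left(15,-3 \right)} - \left(-11 + 27\right)^{2} = \left(-2 + 15\right) - \left(-11 + 27\right)^{2} = 13 - 16^{2} = 13 - 256 = -243$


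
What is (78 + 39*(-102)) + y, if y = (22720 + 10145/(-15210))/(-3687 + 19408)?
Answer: -186441687589/47823282 ≈ -3898.6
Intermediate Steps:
y = 69112211/47823282 (y = (22720 + 10145*(-1/15210))/15721 = (22720 - 2029/3042)*(1/15721) = (69112211/3042)*(1/15721) = 69112211/47823282 ≈ 1.4452)
(78 + 39*(-102)) + y = (78 + 39*(-102)) + 69112211/47823282 = (78 - 3978) + 69112211/47823282 = -3900 + 69112211/47823282 = -186441687589/47823282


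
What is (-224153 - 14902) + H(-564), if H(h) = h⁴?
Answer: 101184826161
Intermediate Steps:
(-224153 - 14902) + H(-564) = (-224153 - 14902) + (-564)⁴ = -239055 + 101185065216 = 101184826161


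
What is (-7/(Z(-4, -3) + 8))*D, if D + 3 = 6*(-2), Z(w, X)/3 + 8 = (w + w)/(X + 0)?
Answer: -105/8 ≈ -13.125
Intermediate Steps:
Z(w, X) = -24 + 6*w/X (Z(w, X) = -24 + 3*((w + w)/(X + 0)) = -24 + 3*((2*w)/X) = -24 + 3*(2*w/X) = -24 + 6*w/X)
D = -15 (D = -3 + 6*(-2) = -3 - 12 = -15)
(-7/(Z(-4, -3) + 8))*D = (-7/((-24 + 6*(-4)/(-3)) + 8))*(-15) = (-7/((-24 + 6*(-4)*(-⅓)) + 8))*(-15) = (-7/((-24 + 8) + 8))*(-15) = (-7/(-16 + 8))*(-15) = (-7/(-8))*(-15) = -⅛*(-7)*(-15) = (7/8)*(-15) = -105/8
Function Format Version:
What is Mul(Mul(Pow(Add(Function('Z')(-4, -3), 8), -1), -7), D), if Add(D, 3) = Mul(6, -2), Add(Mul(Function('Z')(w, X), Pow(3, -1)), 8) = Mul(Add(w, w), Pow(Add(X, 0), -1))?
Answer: Rational(-105, 8) ≈ -13.125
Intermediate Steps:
Function('Z')(w, X) = Add(-24, Mul(6, w, Pow(X, -1))) (Function('Z')(w, X) = Add(-24, Mul(3, Mul(Add(w, w), Pow(Add(X, 0), -1)))) = Add(-24, Mul(3, Mul(Mul(2, w), Pow(X, -1)))) = Add(-24, Mul(3, Mul(2, w, Pow(X, -1)))) = Add(-24, Mul(6, w, Pow(X, -1))))
D = -15 (D = Add(-3, Mul(6, -2)) = Add(-3, -12) = -15)
Mul(Mul(Pow(Add(Function('Z')(-4, -3), 8), -1), -7), D) = Mul(Mul(Pow(Add(Add(-24, Mul(6, -4, Pow(-3, -1))), 8), -1), -7), -15) = Mul(Mul(Pow(Add(Add(-24, Mul(6, -4, Rational(-1, 3))), 8), -1), -7), -15) = Mul(Mul(Pow(Add(Add(-24, 8), 8), -1), -7), -15) = Mul(Mul(Pow(Add(-16, 8), -1), -7), -15) = Mul(Mul(Pow(-8, -1), -7), -15) = Mul(Mul(Rational(-1, 8), -7), -15) = Mul(Rational(7, 8), -15) = Rational(-105, 8)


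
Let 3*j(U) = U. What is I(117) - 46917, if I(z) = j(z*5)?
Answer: -46722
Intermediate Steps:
j(U) = U/3
I(z) = 5*z/3 (I(z) = (z*5)/3 = (5*z)/3 = 5*z/3)
I(117) - 46917 = (5/3)*117 - 46917 = 195 - 46917 = -46722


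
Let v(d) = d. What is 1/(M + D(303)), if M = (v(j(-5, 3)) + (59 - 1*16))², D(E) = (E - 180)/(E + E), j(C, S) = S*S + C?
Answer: 202/446259 ≈ 0.00045265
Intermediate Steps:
j(C, S) = C + S² (j(C, S) = S² + C = C + S²)
D(E) = (-180 + E)/(2*E) (D(E) = (-180 + E)/((2*E)) = (-180 + E)*(1/(2*E)) = (-180 + E)/(2*E))
M = 2209 (M = ((-5 + 3²) + (59 - 1*16))² = ((-5 + 9) + (59 - 16))² = (4 + 43)² = 47² = 2209)
1/(M + D(303)) = 1/(2209 + (½)*(-180 + 303)/303) = 1/(2209 + (½)*(1/303)*123) = 1/(2209 + 41/202) = 1/(446259/202) = 202/446259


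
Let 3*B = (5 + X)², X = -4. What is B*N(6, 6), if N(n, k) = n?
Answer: 2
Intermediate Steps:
B = ⅓ (B = (5 - 4)²/3 = (⅓)*1² = (⅓)*1 = ⅓ ≈ 0.33333)
B*N(6, 6) = (⅓)*6 = 2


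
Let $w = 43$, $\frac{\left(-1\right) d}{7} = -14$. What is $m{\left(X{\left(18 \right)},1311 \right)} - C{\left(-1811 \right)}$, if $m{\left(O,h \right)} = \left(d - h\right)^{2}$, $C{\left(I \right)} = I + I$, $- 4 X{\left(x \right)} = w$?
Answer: $1474991$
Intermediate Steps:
$d = 98$ ($d = \left(-7\right) \left(-14\right) = 98$)
$X{\left(x \right)} = - \frac{43}{4}$ ($X{\left(x \right)} = \left(- \frac{1}{4}\right) 43 = - \frac{43}{4}$)
$C{\left(I \right)} = 2 I$
$m{\left(O,h \right)} = \left(98 - h\right)^{2}$
$m{\left(X{\left(18 \right)},1311 \right)} - C{\left(-1811 \right)} = \left(-98 + 1311\right)^{2} - 2 \left(-1811\right) = 1213^{2} - -3622 = 1471369 + 3622 = 1474991$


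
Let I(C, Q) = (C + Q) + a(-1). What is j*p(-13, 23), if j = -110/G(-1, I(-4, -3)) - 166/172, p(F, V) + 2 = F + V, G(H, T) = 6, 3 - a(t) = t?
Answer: -19916/129 ≈ -154.39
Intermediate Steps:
a(t) = 3 - t
I(C, Q) = 4 + C + Q (I(C, Q) = (C + Q) + (3 - 1*(-1)) = (C + Q) + (3 + 1) = (C + Q) + 4 = 4 + C + Q)
p(F, V) = -2 + F + V (p(F, V) = -2 + (F + V) = -2 + F + V)
j = -4979/258 (j = -110/6 - 166/172 = -110*⅙ - 166*1/172 = -55/3 - 83/86 = -4979/258 ≈ -19.298)
j*p(-13, 23) = -4979*(-2 - 13 + 23)/258 = -4979/258*8 = -19916/129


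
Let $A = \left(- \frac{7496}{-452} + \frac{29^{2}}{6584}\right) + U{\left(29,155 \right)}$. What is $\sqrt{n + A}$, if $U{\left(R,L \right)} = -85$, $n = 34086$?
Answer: $\frac{\sqrt{4707405794215118}}{371996} \approx 184.44$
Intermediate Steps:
$A = - \frac{50805871}{743992}$ ($A = \left(- \frac{7496}{-452} + \frac{29^{2}}{6584}\right) - 85 = \left(\left(-7496\right) \left(- \frac{1}{452}\right) + 841 \cdot \frac{1}{6584}\right) - 85 = \left(\frac{1874}{113} + \frac{841}{6584}\right) - 85 = \frac{12433449}{743992} - 85 = - \frac{50805871}{743992} \approx -68.288$)
$\sqrt{n + A} = \sqrt{34086 - \frac{50805871}{743992}} = \sqrt{\frac{25308905441}{743992}} = \frac{\sqrt{4707405794215118}}{371996}$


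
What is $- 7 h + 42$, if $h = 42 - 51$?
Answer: $105$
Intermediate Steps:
$h = -9$ ($h = 42 - 51 = -9$)
$- 7 h + 42 = \left(-7\right) \left(-9\right) + 42 = 63 + 42 = 105$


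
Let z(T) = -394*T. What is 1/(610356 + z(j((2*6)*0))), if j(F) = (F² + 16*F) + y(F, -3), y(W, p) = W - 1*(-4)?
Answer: 1/608780 ≈ 1.6426e-6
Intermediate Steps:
y(W, p) = 4 + W (y(W, p) = W + 4 = 4 + W)
j(F) = 4 + F² + 17*F (j(F) = (F² + 16*F) + (4 + F) = 4 + F² + 17*F)
1/(610356 + z(j((2*6)*0))) = 1/(610356 - 394*(4 + ((2*6)*0)² + 17*((2*6)*0))) = 1/(610356 - 394*(4 + (12*0)² + 17*(12*0))) = 1/(610356 - 394*(4 + 0² + 17*0)) = 1/(610356 - 394*(4 + 0 + 0)) = 1/(610356 - 394*4) = 1/(610356 - 1576) = 1/608780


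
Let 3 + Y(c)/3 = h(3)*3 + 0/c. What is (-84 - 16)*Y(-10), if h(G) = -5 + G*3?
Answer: -2700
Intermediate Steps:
h(G) = -5 + 3*G
Y(c) = 27 (Y(c) = -9 + 3*((-5 + 3*3)*3 + 0/c) = -9 + 3*((-5 + 9)*3 + 0) = -9 + 3*(4*3 + 0) = -9 + 3*(12 + 0) = -9 + 3*12 = -9 + 36 = 27)
(-84 - 16)*Y(-10) = (-84 - 16)*27 = -100*27 = -2700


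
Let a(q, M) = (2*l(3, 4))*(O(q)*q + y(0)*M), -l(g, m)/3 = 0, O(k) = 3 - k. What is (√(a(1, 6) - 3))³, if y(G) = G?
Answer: -3*I*√3 ≈ -5.1962*I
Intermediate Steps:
l(g, m) = 0 (l(g, m) = -3*0 = 0)
a(q, M) = 0 (a(q, M) = (2*0)*((3 - q)*q + 0*M) = 0*(q*(3 - q) + 0) = 0*(q*(3 - q)) = 0)
(√(a(1, 6) - 3))³ = (√(0 - 3))³ = (√(-3))³ = (I*√3)³ = -3*I*√3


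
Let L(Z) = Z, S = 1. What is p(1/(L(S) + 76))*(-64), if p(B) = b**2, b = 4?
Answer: -1024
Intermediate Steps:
p(B) = 16 (p(B) = 4**2 = 16)
p(1/(L(S) + 76))*(-64) = 16*(-64) = -1024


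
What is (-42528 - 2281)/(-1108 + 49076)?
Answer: -44809/47968 ≈ -0.93414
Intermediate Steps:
(-42528 - 2281)/(-1108 + 49076) = -44809/47968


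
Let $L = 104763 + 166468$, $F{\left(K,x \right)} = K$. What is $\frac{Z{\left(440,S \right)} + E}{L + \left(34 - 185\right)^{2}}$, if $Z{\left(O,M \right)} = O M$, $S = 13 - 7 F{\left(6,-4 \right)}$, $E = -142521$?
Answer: $- \frac{155281}{294032} \approx -0.52811$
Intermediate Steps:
$S = -29$ ($S = 13 - 42 = -29$)
$L = 271231$
$Z{\left(O,M \right)} = M O$
$\frac{Z{\left(440,S \right)} + E}{L + \left(34 - 185\right)^{2}} = \frac{\left(-29\right) 440 - 142521}{271231 + \left(34 - 185\right)^{2}} = \frac{-12760 - 142521}{271231 + \left(-151\right)^{2}} = - \frac{155281}{271231 + 22801} = - \frac{155281}{294032}$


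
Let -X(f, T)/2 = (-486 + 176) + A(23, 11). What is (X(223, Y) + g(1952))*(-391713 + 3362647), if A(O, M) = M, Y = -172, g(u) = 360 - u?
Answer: -2953108396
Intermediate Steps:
X(f, T) = 598 (X(f, T) = -2*((-486 + 176) + 11) = -2*(-310 + 11) = -2*(-299) = 598)
(X(223, Y) + g(1952))*(-391713 + 3362647) = (598 + (360 - 1*1952))*(-391713 + 3362647) = (598 + (360 - 1952))*2970934 = (598 - 1592)*2970934 = -994*2970934 = -2953108396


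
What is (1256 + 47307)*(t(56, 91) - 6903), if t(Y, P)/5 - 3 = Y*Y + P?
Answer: 449062061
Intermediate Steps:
t(Y, P) = 15 + 5*P + 5*Y² (t(Y, P) = 15 + 5*(Y*Y + P) = 15 + 5*(Y² + P) = 15 + 5*(P + Y²) = 15 + (5*P + 5*Y²) = 15 + 5*P + 5*Y²)
(1256 + 47307)*(t(56, 91) - 6903) = (1256 + 47307)*((15 + 5*91 + 5*56²) - 6903) = 48563*((15 + 455 + 5*3136) - 6903) = 48563*((15 + 455 + 15680) - 6903) = 48563*(16150 - 6903) = 48563*9247 = 449062061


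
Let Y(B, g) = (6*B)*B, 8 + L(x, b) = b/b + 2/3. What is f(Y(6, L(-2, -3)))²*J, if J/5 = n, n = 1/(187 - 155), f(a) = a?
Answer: 7290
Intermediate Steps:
L(x, b) = -19/3 (L(x, b) = -8 + (b/b + 2/3) = -8 + (1 + 2*(⅓)) = -8 + (1 + ⅔) = -8 + 5/3 = -19/3)
Y(B, g) = 6*B²
n = 1/32 ≈ 0.031250
J = 5/32 (J = 5*(1/32) = 5/32 ≈ 0.15625)
f(Y(6, L(-2, -3)))²*J = (6*6²)²*(5/32) = (6*36)²*(5/32) = 216²*(5/32) = 46656*(5/32) = 7290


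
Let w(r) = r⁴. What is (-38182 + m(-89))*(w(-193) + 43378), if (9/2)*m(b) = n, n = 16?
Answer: -476764107012674/9 ≈ -5.2974e+13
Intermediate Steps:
m(b) = 32/9 (m(b) = (2/9)*16 = 32/9)
(-38182 + m(-89))*(w(-193) + 43378) = (-38182 + 32/9)*((-193)⁴ + 43378) = -343606*(1387488001 + 43378)/9 = -343606/9*1387531379 = -476764107012674/9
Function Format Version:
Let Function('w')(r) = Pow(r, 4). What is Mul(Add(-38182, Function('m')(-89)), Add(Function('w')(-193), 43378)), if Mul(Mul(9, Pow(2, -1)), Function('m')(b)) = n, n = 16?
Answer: Rational(-476764107012674, 9) ≈ -5.2974e+13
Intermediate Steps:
Function('m')(b) = Rational(32, 9) (Function('m')(b) = Mul(Rational(2, 9), 16) = Rational(32, 9))
Mul(Add(-38182, Function('m')(-89)), Add(Function('w')(-193), 43378)) = Mul(Add(-38182, Rational(32, 9)), Add(Pow(-193, 4), 43378)) = Mul(Rational(-343606, 9), Add(1387488001, 43378)) = Mul(Rational(-343606, 9), 1387531379) = Rational(-476764107012674, 9)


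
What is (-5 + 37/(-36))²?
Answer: 47089/1296 ≈ 36.334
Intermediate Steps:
(-5 + 37/(-36))² = (-5 + 37*(-1/36))² = (-5 - 37/36)² = (-217/36)² = 47089/1296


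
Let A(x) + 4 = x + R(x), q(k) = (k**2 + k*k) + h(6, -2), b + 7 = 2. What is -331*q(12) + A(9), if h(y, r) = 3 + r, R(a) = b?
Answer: -95659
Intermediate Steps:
b = -5 (b = -7 + 2 = -5)
R(a) = -5
q(k) = 1 + 2*k**2 (q(k) = (k**2 + k*k) + (3 - 2) = (k**2 + k**2) + 1 = 2*k**2 + 1 = 1 + 2*k**2)
A(x) = -9 + x (A(x) = -4 + (x - 5) = -4 + (-5 + x) = -9 + x)
-331*q(12) + A(9) = -331*(1 + 2*12**2) + (-9 + 9) = -331*(1 + 2*144) + 0 = -331*(1 + 288) + 0 = -331*289 + 0 = -95659 + 0 = -95659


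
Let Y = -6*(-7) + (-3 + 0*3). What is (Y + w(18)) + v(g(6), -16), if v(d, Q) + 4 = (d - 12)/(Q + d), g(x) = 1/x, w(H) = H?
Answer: 5106/95 ≈ 53.747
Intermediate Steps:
v(d, Q) = -4 + (-12 + d)/(Q + d) (v(d, Q) = -4 + (d - 12)/(Q + d) = -4 + (-12 + d)/(Q + d))
Y = 39 (Y = 42 + (-3 + 0) = 42 - 3 = 39)
(Y + w(18)) + v(g(6), -16) = (39 + 18) + (-12 - 4*(-16) - 3/6)/(-16 + 1/6) = 57 + (-12 + 64 - 3*1/6)/(-16 + 1/6) = 57 + (-12 + 64 - 1/2)/(-95/6) = 57 - 6/95*103/2 = 57 - 309/95 = 5106/95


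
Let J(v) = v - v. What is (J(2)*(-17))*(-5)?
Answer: 0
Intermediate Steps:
J(v) = 0
(J(2)*(-17))*(-5) = (0*(-17))*(-5) = 0*(-5) = 0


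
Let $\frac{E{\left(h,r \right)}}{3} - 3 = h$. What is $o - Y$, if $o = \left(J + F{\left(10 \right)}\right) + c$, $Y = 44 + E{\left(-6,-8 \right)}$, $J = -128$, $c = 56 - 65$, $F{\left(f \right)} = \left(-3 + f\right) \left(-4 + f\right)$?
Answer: $-130$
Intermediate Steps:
$F{\left(f \right)} = \left(-4 + f\right) \left(-3 + f\right)$
$c = -9$
$E{\left(h,r \right)} = 9 + 3 h$
$Y = 35$ ($Y = 44 + \left(9 + 3 \left(-6\right)\right) = 44 + \left(9 - 18\right) = 44 - 9 = 35$)
$o = -95$ ($o = \left(-128 + \left(12 + 10^{2} - 70\right)\right) - 9 = \left(-128 + \left(12 + 100 - 70\right)\right) - 9 = \left(-128 + 42\right) - 9 = -86 - 9 = -95$)
$o - Y = -95 - 35 = -130$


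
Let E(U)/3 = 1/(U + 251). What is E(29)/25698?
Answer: 1/2398480 ≈ 4.1693e-7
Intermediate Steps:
E(U) = 3/(251 + U) (E(U) = 3/(U + 251) = 3/(251 + U))
E(29)/25698 = (3/(251 + 29))/25698 = (3/280)*(1/25698) = 1/2398480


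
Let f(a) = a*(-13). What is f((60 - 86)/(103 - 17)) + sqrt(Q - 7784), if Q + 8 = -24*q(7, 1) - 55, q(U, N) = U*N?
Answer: 169/43 + I*sqrt(8015) ≈ 3.9302 + 89.526*I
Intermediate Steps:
q(U, N) = N*U
Q = -231 (Q = -8 + (-24*7 - 55) = -8 + (-168 - 55) = -8 - 223 = -231)
f(a) = -13*a
f((60 - 86)/(103 - 17)) + sqrt(Q - 7784) = -13*(60 - 86)/(103 - 17) + sqrt(-231 - 7784) = -(-338)/86 + sqrt(-8015) = -(-338)/86 + I*sqrt(8015) = -13*(-13/43) + I*sqrt(8015) = 169/43 + I*sqrt(8015)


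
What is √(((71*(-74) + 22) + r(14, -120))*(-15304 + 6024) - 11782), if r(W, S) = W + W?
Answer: √48281338 ≈ 6948.5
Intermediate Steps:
r(W, S) = 2*W
√(((71*(-74) + 22) + r(14, -120))*(-15304 + 6024) - 11782) = √(((71*(-74) + 22) + 2*14)*(-15304 + 6024) - 11782) = √(((-5254 + 22) + 28)*(-9280) - 11782) = √((-5232 + 28)*(-9280) - 11782) = √(-5204*(-9280) - 11782) = √(48293120 - 11782) = √48281338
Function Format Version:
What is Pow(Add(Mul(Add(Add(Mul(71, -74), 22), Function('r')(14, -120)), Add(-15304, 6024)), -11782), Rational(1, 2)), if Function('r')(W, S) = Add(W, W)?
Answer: Pow(48281338, Rational(1, 2)) ≈ 6948.5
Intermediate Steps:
Function('r')(W, S) = Mul(2, W)
Pow(Add(Mul(Add(Add(Mul(71, -74), 22), Function('r')(14, -120)), Add(-15304, 6024)), -11782), Rational(1, 2)) = Pow(Add(Mul(Add(Add(Mul(71, -74), 22), Mul(2, 14)), Add(-15304, 6024)), -11782), Rational(1, 2)) = Pow(Add(Mul(Add(Add(-5254, 22), 28), -9280), -11782), Rational(1, 2)) = Pow(Add(Mul(Add(-5232, 28), -9280), -11782), Rational(1, 2)) = Pow(Add(Mul(-5204, -9280), -11782), Rational(1, 2)) = Pow(Add(48293120, -11782), Rational(1, 2)) = Pow(48281338, Rational(1, 2))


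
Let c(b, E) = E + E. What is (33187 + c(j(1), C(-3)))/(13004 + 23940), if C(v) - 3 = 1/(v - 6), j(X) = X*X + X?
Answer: 298735/332496 ≈ 0.89846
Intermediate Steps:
j(X) = X + X² (j(X) = X² + X = X + X²)
C(v) = 3 + 1/(-6 + v) (C(v) = 3 + 1/(v - 6) = 3 + 1/(-6 + v))
c(b, E) = 2*E
(33187 + c(j(1), C(-3)))/(13004 + 23940) = (33187 + 2*((-17 + 3*(-3))/(-6 - 3)))/(13004 + 23940) = (33187 + 2*((-17 - 9)/(-9)))/36944 = (33187 + 2*(-⅑*(-26)))*(1/36944) = (33187 + 2*(26/9))*(1/36944) = (33187 + 52/9)*(1/36944) = (298735/9)*(1/36944) = 298735/332496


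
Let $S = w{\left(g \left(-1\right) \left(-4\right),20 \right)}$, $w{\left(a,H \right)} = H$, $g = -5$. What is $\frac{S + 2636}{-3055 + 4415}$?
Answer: $\frac{166}{85} \approx 1.9529$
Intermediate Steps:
$S = 20$
$\frac{S + 2636}{-3055 + 4415} = \frac{20 + 2636}{-3055 + 4415} = \frac{2656}{1360} = 2656 \cdot \frac{1}{1360} = \frac{166}{85}$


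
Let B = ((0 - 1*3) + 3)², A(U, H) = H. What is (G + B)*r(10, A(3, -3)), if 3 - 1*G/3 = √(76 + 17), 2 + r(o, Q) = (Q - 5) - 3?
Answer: -117 + 39*√93 ≈ 259.10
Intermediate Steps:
r(o, Q) = -10 + Q (r(o, Q) = -2 + ((Q - 5) - 3) = -2 + ((-5 + Q) - 3) = -2 + (-8 + Q) = -10 + Q)
B = 0 (B = ((0 - 3) + 3)² = (-3 + 3)² = 0² = 0)
G = 9 - 3*√93 (G = 9 - 3*√(76 + 17) = 9 - 3*√93 ≈ -19.931)
(G + B)*r(10, A(3, -3)) = ((9 - 3*√93) + 0)*(-10 - 3) = (9 - 3*√93)*(-13) = -117 + 39*√93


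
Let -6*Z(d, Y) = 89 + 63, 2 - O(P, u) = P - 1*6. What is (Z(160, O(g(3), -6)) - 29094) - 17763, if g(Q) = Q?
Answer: -140647/3 ≈ -46882.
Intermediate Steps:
O(P, u) = 8 - P (O(P, u) = 2 - (P - 1*6) = 2 - (P - 6) = 2 - (-6 + P) = 2 + (6 - P) = 8 - P)
Z(d, Y) = -76/3 (Z(d, Y) = -(89 + 63)/6 = -⅙*152 = -76/3)
(Z(160, O(g(3), -6)) - 29094) - 17763 = (-76/3 - 29094) - 17763 = -87358/3 - 17763 = -140647/3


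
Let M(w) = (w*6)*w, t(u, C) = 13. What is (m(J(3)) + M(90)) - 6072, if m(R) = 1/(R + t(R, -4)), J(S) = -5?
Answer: 340225/8 ≈ 42528.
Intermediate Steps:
M(w) = 6*w² (M(w) = (6*w)*w = 6*w²)
m(R) = 1/(13 + R) (m(R) = 1/(R + 13) = 1/(13 + R))
(m(J(3)) + M(90)) - 6072 = (1/(13 - 5) + 6*90²) - 6072 = (1/8 + 6*8100) - 6072 = (⅛ + 48600) - 6072 = 388801/8 - 6072 = 340225/8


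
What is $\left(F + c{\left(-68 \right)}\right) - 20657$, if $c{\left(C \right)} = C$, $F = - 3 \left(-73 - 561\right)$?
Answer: $-18823$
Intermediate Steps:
$F = 1902$ ($F = \left(-3\right) \left(-634\right) = 1902$)
$\left(F + c{\left(-68 \right)}\right) - 20657 = \left(1902 - 68\right) - 20657 = 1834 - 20657 = -18823$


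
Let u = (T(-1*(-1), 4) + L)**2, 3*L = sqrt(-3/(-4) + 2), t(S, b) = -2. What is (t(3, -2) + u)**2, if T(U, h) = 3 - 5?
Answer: 13225/1296 - 83*sqrt(11)/27 ≈ 0.0089250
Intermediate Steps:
T(U, h) = -2
L = sqrt(11)/6 (L = sqrt(-3/(-4) + 2)/3 = sqrt(-3*(-1/4) + 2)/3 = sqrt(3/4 + 2)/3 = sqrt(11/4)/3 = (sqrt(11)/2)/3 = sqrt(11)/6 ≈ 0.55277)
u = (-2 + sqrt(11)/6)**2 ≈ 2.0945
(t(3, -2) + u)**2 = (-2 + (12 - sqrt(11))**2/36)**2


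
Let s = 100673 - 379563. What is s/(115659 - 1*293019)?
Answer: 27889/17736 ≈ 1.5725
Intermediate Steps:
s = -278890
s/(115659 - 1*293019) = -278890/(115659 - 1*293019) = -278890/(115659 - 293019) = -278890/(-177360) = -278890*(-1/177360) = 27889/17736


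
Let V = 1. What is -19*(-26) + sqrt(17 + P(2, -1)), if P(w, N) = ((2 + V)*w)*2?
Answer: 494 + sqrt(29) ≈ 499.39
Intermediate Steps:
P(w, N) = 6*w (P(w, N) = ((2 + 1)*w)*2 = (3*w)*2 = 6*w)
-19*(-26) + sqrt(17 + P(2, -1)) = -19*(-26) + sqrt(17 + 6*2) = 494 + sqrt(17 + 12) = 494 + sqrt(29)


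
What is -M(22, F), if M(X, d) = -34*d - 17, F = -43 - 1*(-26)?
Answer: -561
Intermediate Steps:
F = -17 (F = -43 + 26 = -17)
M(X, d) = -17 - 34*d
-M(22, F) = -(-17 - 34*(-17)) = -(-17 + 578) = -1*561 = -561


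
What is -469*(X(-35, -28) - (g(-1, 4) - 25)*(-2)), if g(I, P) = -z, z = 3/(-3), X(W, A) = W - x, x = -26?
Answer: 26733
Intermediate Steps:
X(W, A) = 26 + W (X(W, A) = W - 1*(-26) = W + 26 = 26 + W)
z = -1 (z = 3*(-⅓) = -1)
g(I, P) = 1 (g(I, P) = -1*(-1) = 1)
-469*(X(-35, -28) - (g(-1, 4) - 25)*(-2)) = -469*((26 - 35) - (1 - 25)*(-2)) = -469*(-9 - (-24)*(-2)) = -469*(-9 - 1*48) = -469*(-9 - 48) = -469*(-57) = 26733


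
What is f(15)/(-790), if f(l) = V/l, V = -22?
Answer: 11/5925 ≈ 0.0018565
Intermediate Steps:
f(l) = -22/l
f(15)/(-790) = -22/15/(-790) = -22*1/15*(-1/790) = -22/15*(-1/790) = 11/5925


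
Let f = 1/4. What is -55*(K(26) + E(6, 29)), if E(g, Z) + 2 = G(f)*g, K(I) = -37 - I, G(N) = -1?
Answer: 3905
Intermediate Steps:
f = 1/4 ≈ 0.25000
E(g, Z) = -2 - g
-55*(K(26) + E(6, 29)) = -55*((-37 - 1*26) + (-2 - 1*6)) = -55*((-37 - 26) + (-2 - 6)) = -55*(-63 - 8) = -55*(-71) = 3905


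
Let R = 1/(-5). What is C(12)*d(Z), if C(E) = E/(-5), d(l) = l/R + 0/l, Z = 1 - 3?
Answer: -24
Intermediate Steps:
R = -⅕ (R = 1*(-⅕) = -⅕ ≈ -0.20000)
Z = -2
d(l) = -5*l (d(l) = l/(-⅕) + 0/l = l*(-5) + 0 = -5*l + 0 = -5*l)
C(E) = -E/5 (C(E) = E*(-⅕) = -E/5)
C(12)*d(Z) = (-⅕*12)*(-5*(-2)) = -12/5*10 = -24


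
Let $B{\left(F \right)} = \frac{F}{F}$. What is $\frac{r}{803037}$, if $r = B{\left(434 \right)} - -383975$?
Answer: $\frac{127992}{267679} \approx 0.47815$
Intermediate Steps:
$B{\left(F \right)} = 1$
$r = 383976$ ($r = 1 - -383975 = 1 + 383975 = 383976$)
$\frac{r}{803037} = \frac{383976}{803037} = 383976 \cdot \frac{1}{803037} = \frac{127992}{267679}$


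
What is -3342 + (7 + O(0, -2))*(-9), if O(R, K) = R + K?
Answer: -3387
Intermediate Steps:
O(R, K) = K + R
-3342 + (7 + O(0, -2))*(-9) = -3342 + (7 + (-2 + 0))*(-9) = -3342 + (7 - 2)*(-9) = -3342 + 5*(-9) = -3342 - 45 = -3387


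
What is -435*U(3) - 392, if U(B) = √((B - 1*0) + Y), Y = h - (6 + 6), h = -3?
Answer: -392 - 870*I*√3 ≈ -392.0 - 1506.9*I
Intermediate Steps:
Y = -15 (Y = -3 - (6 + 6) = -3 - 1*12 = -3 - 12 = -15)
U(B) = √(-15 + B) (U(B) = √((B - 1*0) - 15) = √((B + 0) - 15) = √(B - 15) = √(-15 + B))
-435*U(3) - 392 = -435*√(-15 + 3) - 392 = -870*I*√3 - 392 = -392 - 870*I*√3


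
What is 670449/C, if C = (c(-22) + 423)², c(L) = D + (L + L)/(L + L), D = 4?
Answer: 670449/183184 ≈ 3.6600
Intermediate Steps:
c(L) = 5 (c(L) = 4 + (L + L)/(L + L) = 4 + (2*L)/((2*L)) = 4 + (2*L)*(1/(2*L)) = 4 + 1 = 5)
C = 183184 (C = (5 + 423)² = 428² = 183184)
670449/C = 670449/183184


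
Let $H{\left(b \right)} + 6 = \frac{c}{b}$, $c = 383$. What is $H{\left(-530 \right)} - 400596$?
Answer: $- \frac{212319443}{530} \approx -4.006 \cdot 10^{5}$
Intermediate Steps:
$H{\left(b \right)} = -6 + \frac{383}{b}$
$H{\left(-530 \right)} - 400596 = \left(-6 + \frac{383}{-530}\right) - 400596 = \left(-6 + 383 \left(- \frac{1}{530}\right)\right) - 400596 = \left(-6 - \frac{383}{530}\right) - 400596 = - \frac{3563}{530} - 400596 = - \frac{212319443}{530}$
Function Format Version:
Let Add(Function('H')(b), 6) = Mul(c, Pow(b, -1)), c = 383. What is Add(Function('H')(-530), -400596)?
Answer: Rational(-212319443, 530) ≈ -4.0060e+5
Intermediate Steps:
Function('H')(b) = Add(-6, Mul(383, Pow(b, -1)))
Add(Function('H')(-530), -400596) = Add(Add(-6, Mul(383, Pow(-530, -1))), -400596) = Add(Add(-6, Mul(383, Rational(-1, 530))), -400596) = Add(Add(-6, Rational(-383, 530)), -400596) = Add(Rational(-3563, 530), -400596) = Rational(-212319443, 530)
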